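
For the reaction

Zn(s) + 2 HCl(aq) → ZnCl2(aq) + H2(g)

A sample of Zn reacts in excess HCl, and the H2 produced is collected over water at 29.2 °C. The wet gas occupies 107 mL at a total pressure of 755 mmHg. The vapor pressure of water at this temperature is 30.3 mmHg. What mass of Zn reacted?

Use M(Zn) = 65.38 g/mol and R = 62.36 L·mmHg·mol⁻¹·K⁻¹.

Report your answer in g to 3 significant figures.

P(H2) = 755 − 30.3 = 724.7 mmHg
n(H2) = PV/RT = (724.7 × 0.1070) / (62.36 × 302.35) = 0.004113 mol
n(Zn) = (1/1) × 0.004113 = 0.004113 mol
m(Zn) = 0.004113 × 65.38 = 0.2689 g

0.269 g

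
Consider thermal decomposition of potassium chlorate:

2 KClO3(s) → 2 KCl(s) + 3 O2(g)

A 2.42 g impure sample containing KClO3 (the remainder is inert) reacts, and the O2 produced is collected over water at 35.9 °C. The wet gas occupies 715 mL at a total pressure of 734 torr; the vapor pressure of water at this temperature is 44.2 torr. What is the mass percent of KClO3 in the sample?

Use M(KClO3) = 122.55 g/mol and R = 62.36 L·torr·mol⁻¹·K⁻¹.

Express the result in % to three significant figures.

P(O2) = 734 − 44.2 = 689.8 torr
n(O2) = PV/RT = (689.8 × 0.7150) / (62.36 × 309.05) = 0.02559 mol
n(KClO3) = (2/3) × 0.02559 = 0.01706 mol
m(KClO3) = 0.01706 × 122.55 = 2.091 g
%KClO3 = 2.091 / 2.42 × 100 = 86.40%

86.4 %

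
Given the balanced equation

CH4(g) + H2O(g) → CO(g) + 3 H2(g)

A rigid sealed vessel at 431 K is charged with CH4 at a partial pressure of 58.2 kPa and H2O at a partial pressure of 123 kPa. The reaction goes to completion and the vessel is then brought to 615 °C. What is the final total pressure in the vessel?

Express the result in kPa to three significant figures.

With V and T fixed, P_i ∝ n_i, so the mole ratios apply directly to partial pressures at 431 K.
P(H2O) required for 58.2 kPa of CH4 = (1/1) × 58.2 = 58.20 kPa; available 123 kPa, so CH4 is limiting.
P(H2O) remaining = 123 − (1/1) × 58.2 = 64.80 kPa
P(gaseous products) = (1+3)/1 × 58.2 = 232.8 kPa
P_total at 431 K = 64.80 + 232.8 = 297.6 kPa
Scaling to 615 °C: P = 297.6 × 888.15/431 = 613.3 kPa

613 kPa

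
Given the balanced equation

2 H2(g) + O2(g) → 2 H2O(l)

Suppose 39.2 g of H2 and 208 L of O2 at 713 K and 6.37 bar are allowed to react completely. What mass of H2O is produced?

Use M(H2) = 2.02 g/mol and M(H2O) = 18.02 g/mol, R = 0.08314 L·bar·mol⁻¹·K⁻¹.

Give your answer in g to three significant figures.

350 g

n(H2) = 39.2 / 2.02 = 19.41 mol
n(O2) = PV/RT = (6.37 × 208) / (0.08314 × 713) = 22.35 mol
For 19.41 mol H2, stoichiometry requires (1/2) × 19.41 = 9.705 mol O2; 22.35 mol is available, so H2 is limiting.
n(H2O) = (2/2) × 19.41 = 19.41 mol
m(H2O) = 19.41 × 18.02 = 349.8 g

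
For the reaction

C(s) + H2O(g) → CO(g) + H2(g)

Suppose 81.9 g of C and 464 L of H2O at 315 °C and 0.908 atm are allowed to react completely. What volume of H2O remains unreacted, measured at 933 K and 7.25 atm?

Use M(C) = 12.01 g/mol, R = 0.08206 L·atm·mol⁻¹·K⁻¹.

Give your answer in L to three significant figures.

20.2 L

n(C) = 81.9 / 12.01 = 6.819 mol
n(H2O) = PV/RT = (0.908 × 464) / (0.08206 × 588.15) = 8.729 mol
For 6.819 mol C, stoichiometry requires (1/1) × 6.819 = 6.819 mol H2O; 8.729 mol is available, so C is limiting.
n(H2O) consumed = (1/1) × 6.819 = 6.819 mol; remaining = 8.729 − 6.819 = 1.910 mol
V(H2O) = nRT/P = 1.910 × 0.08206 × 933 / 7.25 = 20.17 L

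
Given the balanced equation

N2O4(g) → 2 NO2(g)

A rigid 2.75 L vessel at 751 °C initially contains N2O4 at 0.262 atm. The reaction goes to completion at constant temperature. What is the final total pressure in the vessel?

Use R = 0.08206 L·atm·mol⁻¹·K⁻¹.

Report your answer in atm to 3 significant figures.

0.524 atm

Since T and V are fixed, P_final/P_initial = n_final/n_initial = 2/1.
P_final = (2/1) × 0.262 = 0.5240 atm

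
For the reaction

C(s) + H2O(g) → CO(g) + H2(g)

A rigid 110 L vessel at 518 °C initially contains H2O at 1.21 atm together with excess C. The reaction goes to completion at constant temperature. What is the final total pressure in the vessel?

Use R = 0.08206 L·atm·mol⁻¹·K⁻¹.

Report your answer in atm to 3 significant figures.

Rigid vessel, constant T ⇒ P scales with total gas moles (1 → 2).
P_final = (2/1) × 1.21 = 2.420 atm

2.42 atm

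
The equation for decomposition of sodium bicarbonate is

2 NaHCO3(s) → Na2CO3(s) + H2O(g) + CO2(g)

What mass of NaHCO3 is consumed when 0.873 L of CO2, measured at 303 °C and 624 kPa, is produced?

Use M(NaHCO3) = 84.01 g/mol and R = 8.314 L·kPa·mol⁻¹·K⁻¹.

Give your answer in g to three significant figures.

n(CO2) = PV/RT = (624 × 0.873) / (8.314 × 576.15) = 0.1137 mol
n(NaHCO3) = (2/1) × 0.1137 = 0.2274 mol
m(NaHCO3) = 0.2274 × 84.01 = 19.10 g

19.1 g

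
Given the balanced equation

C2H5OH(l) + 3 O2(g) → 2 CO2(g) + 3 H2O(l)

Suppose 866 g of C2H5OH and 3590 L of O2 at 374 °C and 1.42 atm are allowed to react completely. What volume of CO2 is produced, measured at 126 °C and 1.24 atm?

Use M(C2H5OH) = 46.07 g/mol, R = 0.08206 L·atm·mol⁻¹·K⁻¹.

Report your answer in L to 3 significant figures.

993 L

n(C2H5OH) = 866 / 46.07 = 18.80 mol
n(O2) = PV/RT = (1.42 × 3590) / (0.08206 × 647.15) = 95.99 mol
For 18.80 mol C2H5OH, stoichiometry requires (3/1) × 18.80 = 56.40 mol O2; 95.99 mol is available, so C2H5OH is limiting.
n(CO2) = (2/1) × 18.80 = 37.60 mol
V(CO2) = nRT/P = 37.60 × 0.08206 × 399.15 / 1.24 = 993.2 L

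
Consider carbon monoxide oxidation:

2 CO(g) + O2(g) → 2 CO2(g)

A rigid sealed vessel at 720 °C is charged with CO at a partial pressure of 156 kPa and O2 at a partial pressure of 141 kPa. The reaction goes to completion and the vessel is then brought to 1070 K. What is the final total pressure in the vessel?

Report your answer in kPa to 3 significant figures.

At constant V, partial pressures at 720 °C are proportional to moles, so apply stoichiometry directly to pressures.
P(O2) required for 156 kPa of CO = (1/2) × 156 = 78.00 kPa; available 141 kPa, so CO is limiting.
P(O2) remaining = 141 − (1/2) × 156 = 63.00 kPa
P(gaseous products) = (2)/2 × 156 = 156.0 kPa
P_total at 720 °C = 63.00 + 156.0 = 219.0 kPa
Scaling to 1070 K: P = 219.0 × 1070/993.15 = 235.9 kPa

236 kPa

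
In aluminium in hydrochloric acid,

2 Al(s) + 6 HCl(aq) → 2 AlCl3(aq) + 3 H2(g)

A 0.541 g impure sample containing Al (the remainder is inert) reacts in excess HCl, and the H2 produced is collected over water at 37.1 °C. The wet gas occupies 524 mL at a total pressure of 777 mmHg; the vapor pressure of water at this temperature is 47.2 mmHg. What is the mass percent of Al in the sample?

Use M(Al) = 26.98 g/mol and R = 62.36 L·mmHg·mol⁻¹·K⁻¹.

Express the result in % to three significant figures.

65.7 %

P(H2) = 777 − 47.2 = 729.8 mmHg
n(H2) = PV/RT = (729.8 × 0.5240) / (62.36 × 310.25) = 0.01977 mol
n(Al) = (2/3) × 0.01977 = 0.01318 mol
m(Al) = 0.01318 × 26.98 = 0.3556 g
%Al = 0.3556 / 0.541 × 100 = 65.73%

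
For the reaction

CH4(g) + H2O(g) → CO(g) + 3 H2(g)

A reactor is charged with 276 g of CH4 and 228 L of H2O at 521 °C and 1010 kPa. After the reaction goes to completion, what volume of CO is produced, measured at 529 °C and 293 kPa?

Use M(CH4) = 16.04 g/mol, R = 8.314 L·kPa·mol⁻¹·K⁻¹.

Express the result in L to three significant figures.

392 L

n(CH4) = 276 / 16.04 = 17.21 mol
n(H2O) = PV/RT = (1010 × 228) / (8.314 × 794.15) = 34.88 mol
For 17.21 mol CH4, stoichiometry requires (1/1) × 17.21 = 17.21 mol H2O; 34.88 mol is available, so CH4 is limiting.
n(CO) = (1/1) × 17.21 = 17.21 mol
V(CO) = nRT/P = 17.21 × 8.314 × 802.15 / 293 = 391.7 L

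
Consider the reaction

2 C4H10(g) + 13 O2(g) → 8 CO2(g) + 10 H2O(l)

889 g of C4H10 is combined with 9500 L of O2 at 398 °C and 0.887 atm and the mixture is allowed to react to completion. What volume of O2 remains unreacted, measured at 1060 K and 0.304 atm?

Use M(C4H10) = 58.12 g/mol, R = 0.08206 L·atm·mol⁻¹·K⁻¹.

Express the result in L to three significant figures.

n(C4H10) = 889 / 58.12 = 15.30 mol
n(O2) = PV/RT = (0.887 × 9500) / (0.08206 × 671.15) = 153.0 mol
For 15.30 mol C4H10, stoichiometry requires (13/2) × 15.30 = 99.45 mol O2; 153.0 mol is available, so C4H10 is limiting.
n(O2) consumed = (13/2) × 15.30 = 99.45 mol; remaining = 153.0 − 99.45 = 53.55 mol
V(O2) = nRT/P = 53.55 × 0.08206 × 1060 / 0.304 = 15320 L

15300 L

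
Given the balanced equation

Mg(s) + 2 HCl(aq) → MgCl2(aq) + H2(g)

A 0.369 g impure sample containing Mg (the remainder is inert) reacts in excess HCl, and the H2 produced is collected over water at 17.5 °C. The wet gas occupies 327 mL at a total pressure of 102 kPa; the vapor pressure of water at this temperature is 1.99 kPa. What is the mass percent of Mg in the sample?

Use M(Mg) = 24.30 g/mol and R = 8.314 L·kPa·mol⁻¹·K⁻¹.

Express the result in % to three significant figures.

89.1 %

P(H2) = 102 − 1.99 = 100.0 kPa
n(H2) = PV/RT = (100.0 × 0.3270) / (8.314 × 290.65) = 0.01353 mol
n(Mg) = (1/1) × 0.01353 = 0.01353 mol
m(Mg) = 0.01353 × 24.30 = 0.3288 g
%Mg = 0.3288 / 0.369 × 100 = 89.11%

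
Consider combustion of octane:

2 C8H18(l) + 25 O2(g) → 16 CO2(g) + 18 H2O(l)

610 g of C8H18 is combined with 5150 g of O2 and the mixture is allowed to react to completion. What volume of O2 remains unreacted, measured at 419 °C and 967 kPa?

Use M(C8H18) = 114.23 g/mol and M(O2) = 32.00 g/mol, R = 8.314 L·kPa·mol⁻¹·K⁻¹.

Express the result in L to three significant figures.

n(C8H18) = 610 / 114.23 = 5.340 mol
n(O2) = 5150 / 32.00 = 160.9 mol
For 5.340 mol C8H18, stoichiometry requires (25/2) × 5.340 = 66.75 mol O2; 160.9 mol is available, so C8H18 is limiting.
n(O2) consumed = (25/2) × 5.340 = 66.75 mol; remaining = 160.9 − 66.75 = 94.15 mol
V(O2) = nRT/P = 94.15 × 8.314 × 692.15 / 967 = 560.3 L

560 L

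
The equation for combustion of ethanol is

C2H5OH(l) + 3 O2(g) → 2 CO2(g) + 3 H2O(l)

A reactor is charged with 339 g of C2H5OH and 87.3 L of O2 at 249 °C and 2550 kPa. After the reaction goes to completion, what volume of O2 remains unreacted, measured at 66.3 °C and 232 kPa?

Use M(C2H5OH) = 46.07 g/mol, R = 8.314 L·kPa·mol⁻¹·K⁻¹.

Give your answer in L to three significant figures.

n(C2H5OH) = 339 / 46.07 = 7.358 mol
n(O2) = PV/RT = (2550 × 87.3) / (8.314 × 522.15) = 51.28 mol
For 7.358 mol C2H5OH, stoichiometry requires (3/1) × 7.358 = 22.07 mol O2; 51.28 mol is available, so C2H5OH is limiting.
n(O2) consumed = (3/1) × 7.358 = 22.07 mol; remaining = 51.28 − 22.07 = 29.21 mol
V(O2) = nRT/P = 29.21 × 8.314 × 339.45 / 232 = 355.3 L

355 L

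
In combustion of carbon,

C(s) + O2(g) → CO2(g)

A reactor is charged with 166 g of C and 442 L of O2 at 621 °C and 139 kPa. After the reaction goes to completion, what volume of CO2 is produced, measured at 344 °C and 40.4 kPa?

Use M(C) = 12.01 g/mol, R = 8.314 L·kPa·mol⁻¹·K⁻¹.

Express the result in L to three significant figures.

n(C) = 166 / 12.01 = 13.82 mol
n(O2) = PV/RT = (139 × 442) / (8.314 × 894.15) = 8.265 mol
For 13.82 mol C, stoichiometry requires (1/1) × 13.82 = 13.82 mol O2; 8.265 mol is available, so O2 is limiting.
n(CO2) = (1/1) × 8.265 = 8.265 mol
V(CO2) = nRT/P = 8.265 × 8.314 × 617.15 / 40.4 = 1050 L

1050 L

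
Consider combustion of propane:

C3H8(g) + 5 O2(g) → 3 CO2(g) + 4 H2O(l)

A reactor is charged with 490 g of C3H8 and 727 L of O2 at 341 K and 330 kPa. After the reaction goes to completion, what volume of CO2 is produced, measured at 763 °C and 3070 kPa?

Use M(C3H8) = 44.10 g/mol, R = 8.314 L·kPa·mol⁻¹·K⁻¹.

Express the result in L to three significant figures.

93.5 L

n(C3H8) = 490 / 44.10 = 11.11 mol
n(O2) = PV/RT = (330 × 727) / (8.314 × 341) = 84.62 mol
For 11.11 mol C3H8, stoichiometry requires (5/1) × 11.11 = 55.55 mol O2; 84.62 mol is available, so C3H8 is limiting.
n(CO2) = (3/1) × 11.11 = 33.33 mol
V(CO2) = nRT/P = 33.33 × 8.314 × 1036.15 / 3070 = 93.53 L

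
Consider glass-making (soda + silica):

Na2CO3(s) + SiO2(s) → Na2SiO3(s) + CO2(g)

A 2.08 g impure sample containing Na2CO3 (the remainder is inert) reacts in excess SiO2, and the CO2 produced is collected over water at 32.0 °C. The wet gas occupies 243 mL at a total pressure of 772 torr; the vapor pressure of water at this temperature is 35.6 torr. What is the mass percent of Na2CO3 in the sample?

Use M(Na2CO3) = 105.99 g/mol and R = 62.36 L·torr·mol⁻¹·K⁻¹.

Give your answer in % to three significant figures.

P(CO2) = 772 − 35.6 = 736.4 torr
n(CO2) = PV/RT = (736.4 × 0.2430) / (62.36 × 305.15) = 0.009404 mol
n(Na2CO3) = (1/1) × 0.009404 = 0.009404 mol
m(Na2CO3) = 0.009404 × 105.99 = 0.9967 g
%Na2CO3 = 0.9967 / 2.08 × 100 = 47.92%

47.9 %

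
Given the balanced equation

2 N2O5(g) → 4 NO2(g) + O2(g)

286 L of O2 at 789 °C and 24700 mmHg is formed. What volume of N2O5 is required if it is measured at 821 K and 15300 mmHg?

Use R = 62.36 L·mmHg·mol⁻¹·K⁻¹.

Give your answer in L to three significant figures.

714 L

n(O2) = PV/RT = (24700 × 286) / (62.36 × 1062.15) = 106.7 mol
n(N2O5) = (2/1) × 106.7 = 213.4 mol
V = nRT/P = 213.4 × 62.36 × 821 / 15300 = 714.1 L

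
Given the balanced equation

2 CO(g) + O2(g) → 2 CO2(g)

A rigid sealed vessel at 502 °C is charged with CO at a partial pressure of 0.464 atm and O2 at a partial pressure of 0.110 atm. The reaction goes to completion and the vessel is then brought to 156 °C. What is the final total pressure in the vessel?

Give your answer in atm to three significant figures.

0.257 atm

At constant V, partial pressures at 502 °C are proportional to moles, so apply stoichiometry directly to pressures.
P(O2) required for 0.464 atm of CO = (1/2) × 0.464 = 0.2320 atm; available 0.110 atm, so O2 is limiting.
P(CO) remaining = 0.464 − (2/1) × 0.110 = 0.2440 atm
P(gaseous products) = (2)/1 × 0.110 = 0.2200 atm
P_total at 502 °C = 0.2440 + 0.2200 = 0.4640 atm
Scaling to 156 °C: P = 0.4640 × 429.15/775.15 = 0.2569 atm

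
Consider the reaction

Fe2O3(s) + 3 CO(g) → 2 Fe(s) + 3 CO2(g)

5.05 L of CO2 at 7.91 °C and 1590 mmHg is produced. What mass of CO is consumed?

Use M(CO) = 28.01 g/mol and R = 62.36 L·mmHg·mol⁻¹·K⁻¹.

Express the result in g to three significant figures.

12.8 g

n(CO2) = PV/RT = (1590 × 5.05) / (62.36 × 281.06) = 0.4581 mol
n(CO) = (3/3) × 0.4581 = 0.4581 mol
m(CO) = 0.4581 × 28.01 = 12.83 g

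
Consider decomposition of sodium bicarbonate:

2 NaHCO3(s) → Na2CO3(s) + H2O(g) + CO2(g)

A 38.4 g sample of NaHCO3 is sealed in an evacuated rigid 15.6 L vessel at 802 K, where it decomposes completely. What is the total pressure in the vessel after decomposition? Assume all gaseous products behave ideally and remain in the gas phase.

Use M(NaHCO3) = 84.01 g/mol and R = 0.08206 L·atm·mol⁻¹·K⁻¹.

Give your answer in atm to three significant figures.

1.93 atm

n(NaHCO3) = 38.4 / 84.01 = 0.4571 mol
n(gas produced) = (2/2) × 0.4571 = 0.4571 mol
P = nRT/V = 0.4571 × 0.08206 × 802 / 15.6 = 1.928 atm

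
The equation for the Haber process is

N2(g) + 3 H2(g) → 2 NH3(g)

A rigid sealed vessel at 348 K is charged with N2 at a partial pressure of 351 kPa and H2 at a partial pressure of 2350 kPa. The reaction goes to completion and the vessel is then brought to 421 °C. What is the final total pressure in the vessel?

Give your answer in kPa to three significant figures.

Because the vessel is rigid and T is held at 348 K, work the stoichiometry in partial pressures (P_i = n_iRT/V).
P(H2) required for 351 kPa of N2 = (3/1) × 351 = 1053 kPa; available 2350 kPa, so N2 is limiting.
P(H2) remaining = 2350 − (3/1) × 351 = 1297 kPa
P(gaseous products) = (2)/1 × 351 = 702.0 kPa
P_total at 348 K = 1297 + 702.0 = 1999 kPa
Scaling to 421 °C: P = 1999 × 694.15/348 = 3987 kPa

3990 kPa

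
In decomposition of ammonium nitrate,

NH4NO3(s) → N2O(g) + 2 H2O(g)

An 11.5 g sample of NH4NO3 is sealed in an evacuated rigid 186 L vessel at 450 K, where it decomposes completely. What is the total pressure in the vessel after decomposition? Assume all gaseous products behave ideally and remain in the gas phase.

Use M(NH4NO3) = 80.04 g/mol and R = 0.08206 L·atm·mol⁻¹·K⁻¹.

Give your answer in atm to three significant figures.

n(NH4NO3) = 11.5 / 80.04 = 0.1437 mol
n(gas produced) = (3/1) × 0.1437 = 0.4311 mol
P = nRT/V = 0.4311 × 0.08206 × 450 / 186 = 0.08559 atm

0.0856 atm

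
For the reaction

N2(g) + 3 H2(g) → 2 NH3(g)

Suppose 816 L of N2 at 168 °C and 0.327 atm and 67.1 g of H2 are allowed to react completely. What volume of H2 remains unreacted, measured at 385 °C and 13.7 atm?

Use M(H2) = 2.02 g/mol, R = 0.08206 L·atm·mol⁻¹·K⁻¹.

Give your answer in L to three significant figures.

43.8 L

n(N2) = PV/RT = (0.327 × 816) / (0.08206 × 441.15) = 7.371 mol
n(H2) = 67.1 / 2.02 = 33.22 mol
For 7.371 mol N2, stoichiometry requires (3/1) × 7.371 = 22.11 mol H2; 33.22 mol is available, so N2 is limiting.
n(H2) consumed = (3/1) × 7.371 = 22.11 mol; remaining = 33.22 − 22.11 = 11.11 mol
V(H2) = nRT/P = 11.11 × 0.08206 × 658.15 / 13.7 = 43.80 L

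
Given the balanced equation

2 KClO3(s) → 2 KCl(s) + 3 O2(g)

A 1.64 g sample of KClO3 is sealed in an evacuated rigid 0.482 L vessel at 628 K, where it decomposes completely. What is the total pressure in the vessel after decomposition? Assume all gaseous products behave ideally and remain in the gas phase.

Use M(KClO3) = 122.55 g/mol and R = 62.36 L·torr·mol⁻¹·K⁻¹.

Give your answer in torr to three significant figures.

n(KClO3) = 1.64 / 122.55 = 0.01338 mol
n(gas produced) = (3/2) × 0.01338 = 0.02007 mol
P = nRT/V = 0.02007 × 62.36 × 628 / 0.482 = 1631 torr

1630 torr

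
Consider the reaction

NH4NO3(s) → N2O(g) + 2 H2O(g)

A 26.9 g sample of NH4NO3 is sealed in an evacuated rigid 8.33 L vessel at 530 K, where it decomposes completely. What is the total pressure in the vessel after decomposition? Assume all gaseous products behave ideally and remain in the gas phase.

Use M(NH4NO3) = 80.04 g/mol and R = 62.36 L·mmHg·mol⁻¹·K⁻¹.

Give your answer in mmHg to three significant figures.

n(NH4NO3) = 26.9 / 80.04 = 0.3361 mol
n(gas produced) = (3/1) × 0.3361 = 1.008 mol
P = nRT/V = 1.008 × 62.36 × 530 / 8.33 = 3999 mmHg

4000 mmHg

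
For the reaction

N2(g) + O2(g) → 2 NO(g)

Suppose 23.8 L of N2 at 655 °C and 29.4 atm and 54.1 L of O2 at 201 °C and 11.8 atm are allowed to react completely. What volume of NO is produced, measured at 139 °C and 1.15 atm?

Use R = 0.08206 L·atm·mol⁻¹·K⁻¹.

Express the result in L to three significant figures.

540 L

n(N2) = PV/RT = (29.4 × 23.8) / (0.08206 × 928.15) = 9.187 mol
n(O2) = PV/RT = (11.8 × 54.1) / (0.08206 × 474.15) = 16.41 mol
For 9.187 mol N2, stoichiometry requires (1/1) × 9.187 = 9.187 mol O2; 16.41 mol is available, so N2 is limiting.
n(NO) = (2/1) × 9.187 = 18.37 mol
V(NO) = nRT/P = 18.37 × 0.08206 × 412.15 / 1.15 = 540.3 L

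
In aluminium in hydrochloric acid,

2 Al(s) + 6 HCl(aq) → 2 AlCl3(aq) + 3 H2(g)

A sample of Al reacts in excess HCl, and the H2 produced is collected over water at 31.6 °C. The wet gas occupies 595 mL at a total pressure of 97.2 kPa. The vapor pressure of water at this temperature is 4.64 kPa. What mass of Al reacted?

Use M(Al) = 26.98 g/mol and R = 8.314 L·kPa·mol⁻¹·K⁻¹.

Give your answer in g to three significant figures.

P(H2) = 97.2 − 4.64 = 92.56 kPa
n(H2) = PV/RT = (92.56 × 0.5950) / (8.314 × 304.75) = 0.02174 mol
n(Al) = (2/3) × 0.02174 = 0.01449 mol
m(Al) = 0.01449 × 26.98 = 0.3909 g

0.391 g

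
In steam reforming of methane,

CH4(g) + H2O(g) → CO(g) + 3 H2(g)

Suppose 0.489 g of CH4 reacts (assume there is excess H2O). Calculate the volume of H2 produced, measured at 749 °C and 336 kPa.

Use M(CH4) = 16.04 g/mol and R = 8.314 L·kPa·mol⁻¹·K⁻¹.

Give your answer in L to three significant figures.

2.31 L

n(CH4) = 0.4890 / 16.04 = 0.03049 mol
n(H2) = (3/1) × 0.03049 = 0.09147 mol
V = nRT/P = 0.09147 × 8.314 × 1022.15 / 336 = 2.313 L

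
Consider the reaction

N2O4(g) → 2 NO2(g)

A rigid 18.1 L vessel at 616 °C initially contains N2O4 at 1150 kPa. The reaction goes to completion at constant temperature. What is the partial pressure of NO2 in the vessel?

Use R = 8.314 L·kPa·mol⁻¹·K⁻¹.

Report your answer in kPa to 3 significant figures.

2300 kPa

n(N2O4)₀ = PV/RT = (1150 × 18.1) / (8.314 × 889.15) = 2.816 mol
n(NO2) = (2/1) × 2.816 = 5.632 mol
P(NO2) = nRT/V = 5.632 × 8.314 × 889.15 / 18.1 = 2300 kPa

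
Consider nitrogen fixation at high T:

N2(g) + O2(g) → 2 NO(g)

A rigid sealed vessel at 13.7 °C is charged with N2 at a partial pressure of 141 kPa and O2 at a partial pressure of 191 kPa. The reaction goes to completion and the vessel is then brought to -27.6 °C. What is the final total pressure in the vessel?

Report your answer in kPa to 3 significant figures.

With V and T fixed, P_i ∝ n_i, so the mole ratios apply directly to partial pressures at 13.7 °C.
P(O2) required for 141 kPa of N2 = (1/1) × 141 = 141.0 kPa; available 191 kPa, so N2 is limiting.
P(O2) remaining = 191 − (1/1) × 141 = 50.00 kPa
P(gaseous products) = (2)/1 × 141 = 282.0 kPa
P_total at 13.7 °C = 50.00 + 282.0 = 332.0 kPa
Scaling to -27.6 °C: P = 332.0 × 245.55/286.85 = 284.2 kPa

284 kPa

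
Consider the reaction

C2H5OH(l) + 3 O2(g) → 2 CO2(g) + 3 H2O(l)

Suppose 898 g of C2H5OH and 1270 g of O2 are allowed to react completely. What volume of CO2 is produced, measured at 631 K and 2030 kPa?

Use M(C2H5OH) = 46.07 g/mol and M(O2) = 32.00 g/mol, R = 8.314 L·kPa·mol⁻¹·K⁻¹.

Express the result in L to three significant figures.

n(C2H5OH) = 898 / 46.07 = 19.49 mol
n(O2) = 1270 / 32.00 = 39.69 mol
For 19.49 mol C2H5OH, stoichiometry requires (3/1) × 19.49 = 58.47 mol O2; 39.69 mol is available, so O2 is limiting.
n(CO2) = (2/3) × 39.69 = 26.46 mol
V(CO2) = nRT/P = 26.46 × 8.314 × 631 / 2030 = 68.38 L

68.4 L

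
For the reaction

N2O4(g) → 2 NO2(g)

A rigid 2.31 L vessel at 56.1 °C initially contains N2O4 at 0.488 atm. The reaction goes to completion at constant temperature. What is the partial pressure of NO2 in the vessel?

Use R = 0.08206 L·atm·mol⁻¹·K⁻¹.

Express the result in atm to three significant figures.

0.976 atm

n(N2O4)₀ = PV/RT = (0.488 × 2.31) / (0.08206 × 329.25) = 0.04172 mol
n(NO2) = (2/1) × 0.04172 = 0.08344 mol
P(NO2) = nRT/V = 0.08344 × 0.08206 × 329.25 / 2.31 = 0.9759 atm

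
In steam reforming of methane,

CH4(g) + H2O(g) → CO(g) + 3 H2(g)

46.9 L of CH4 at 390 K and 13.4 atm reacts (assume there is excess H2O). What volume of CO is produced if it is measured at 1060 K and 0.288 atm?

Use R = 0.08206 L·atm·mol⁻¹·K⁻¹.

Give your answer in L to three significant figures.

n(CH4) = PV/RT = (13.4 × 46.9) / (0.08206 × 390) = 19.64 mol
n(CO) = (1/1) × 19.64 = 19.64 mol
V = nRT/P = 19.64 × 0.08206 × 1060 / 0.288 = 5932 L

5930 L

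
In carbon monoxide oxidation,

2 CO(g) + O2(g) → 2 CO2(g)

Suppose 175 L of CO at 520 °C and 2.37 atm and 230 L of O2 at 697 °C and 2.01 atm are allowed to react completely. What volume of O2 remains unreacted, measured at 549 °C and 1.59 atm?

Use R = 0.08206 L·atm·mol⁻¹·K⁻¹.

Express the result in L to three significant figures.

n(CO) = PV/RT = (2.37 × 175) / (0.08206 × 793.15) = 6.372 mol
n(O2) = PV/RT = (2.01 × 230) / (0.08206 × 970.15) = 5.807 mol
For 6.372 mol CO, stoichiometry requires (1/2) × 6.372 = 3.186 mol O2; 5.807 mol is available, so CO is limiting.
n(O2) consumed = (1/2) × 6.372 = 3.186 mol; remaining = 5.807 − 3.186 = 2.621 mol
V(O2) = nRT/P = 2.621 × 0.08206 × 822.15 / 1.59 = 111.2 L

111 L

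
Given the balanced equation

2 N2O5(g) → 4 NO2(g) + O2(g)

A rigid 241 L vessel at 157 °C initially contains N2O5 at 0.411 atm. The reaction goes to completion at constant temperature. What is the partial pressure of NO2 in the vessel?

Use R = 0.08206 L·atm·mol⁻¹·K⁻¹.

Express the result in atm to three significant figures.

n(N2O5)₀ = PV/RT = (0.411 × 241) / (0.08206 × 430.15) = 2.806 mol
n(NO2) = (4/2) × 2.806 = 5.612 mol
P(NO2) = nRT/V = 5.612 × 0.08206 × 430.15 / 241 = 0.8220 atm

0.822 atm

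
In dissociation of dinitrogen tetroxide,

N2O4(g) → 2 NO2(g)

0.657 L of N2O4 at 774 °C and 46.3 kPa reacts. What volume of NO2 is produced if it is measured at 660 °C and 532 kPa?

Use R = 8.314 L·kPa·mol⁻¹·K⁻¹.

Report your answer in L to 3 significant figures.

n(N2O4) = PV/RT = (46.3 × 0.657) / (8.314 × 1047.15) = 0.003494 mol
n(NO2) = (2/1) × 0.003494 = 0.006988 mol
V = nRT/P = 0.006988 × 8.314 × 933.15 / 532 = 0.1019 L

0.102 L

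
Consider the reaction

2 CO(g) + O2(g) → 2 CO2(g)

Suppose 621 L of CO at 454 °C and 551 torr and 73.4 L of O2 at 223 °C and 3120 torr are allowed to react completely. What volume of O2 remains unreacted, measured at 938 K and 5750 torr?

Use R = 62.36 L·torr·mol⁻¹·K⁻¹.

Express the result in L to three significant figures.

n(CO) = PV/RT = (551 × 621) / (62.36 × 727.15) = 7.546 mol
n(O2) = PV/RT = (3120 × 73.4) / (62.36 × 496.15) = 7.402 mol
For 7.546 mol CO, stoichiometry requires (1/2) × 7.546 = 3.773 mol O2; 7.402 mol is available, so CO is limiting.
n(O2) consumed = (1/2) × 7.546 = 3.773 mol; remaining = 7.402 − 3.773 = 3.629 mol
V(O2) = nRT/P = 3.629 × 62.36 × 938 / 5750 = 36.92 L

36.9 L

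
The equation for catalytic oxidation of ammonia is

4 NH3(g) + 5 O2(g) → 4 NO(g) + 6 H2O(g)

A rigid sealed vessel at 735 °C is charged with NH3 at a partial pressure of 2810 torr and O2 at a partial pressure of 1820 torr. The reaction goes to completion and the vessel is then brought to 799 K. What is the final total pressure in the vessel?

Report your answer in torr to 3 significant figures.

Because the vessel is rigid and T is held at 735 °C, work the stoichiometry in partial pressures (P_i = n_iRT/V).
P(O2) required for 2810 torr of NH3 = (5/4) × 2810 = 3512 torr; available 1820 torr, so O2 is limiting.
P(NH3) remaining = 2810 − (4/5) × 1820 = 1354 torr
P(gaseous products) = (4+6)/5 × 1820 = 3640 torr
P_total at 735 °C = 1354 + 3640 = 4994 torr
Scaling to 799 K: P = 4994 × 799/1008.15 = 3958 torr

3960 torr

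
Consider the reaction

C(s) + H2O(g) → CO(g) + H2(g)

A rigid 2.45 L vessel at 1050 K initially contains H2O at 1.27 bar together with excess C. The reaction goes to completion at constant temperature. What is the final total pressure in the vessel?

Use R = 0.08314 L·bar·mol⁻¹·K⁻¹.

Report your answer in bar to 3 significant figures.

2.54 bar

Rigid vessel, constant T ⇒ P scales with total gas moles (1 → 2).
P_final = (2/1) × 1.27 = 2.540 bar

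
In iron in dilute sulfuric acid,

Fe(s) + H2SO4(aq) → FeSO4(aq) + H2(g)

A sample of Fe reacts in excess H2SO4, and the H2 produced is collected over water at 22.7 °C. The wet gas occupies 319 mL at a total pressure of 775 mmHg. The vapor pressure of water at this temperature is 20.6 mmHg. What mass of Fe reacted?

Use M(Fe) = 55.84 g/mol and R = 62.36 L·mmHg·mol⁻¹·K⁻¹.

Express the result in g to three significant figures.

0.728 g

P(H2) = 775 − 20.6 = 754.4 mmHg
n(H2) = PV/RT = (754.4 × 0.3190) / (62.36 × 295.85) = 0.01304 mol
n(Fe) = (1/1) × 0.01304 = 0.01304 mol
m(Fe) = 0.01304 × 55.84 = 0.7282 g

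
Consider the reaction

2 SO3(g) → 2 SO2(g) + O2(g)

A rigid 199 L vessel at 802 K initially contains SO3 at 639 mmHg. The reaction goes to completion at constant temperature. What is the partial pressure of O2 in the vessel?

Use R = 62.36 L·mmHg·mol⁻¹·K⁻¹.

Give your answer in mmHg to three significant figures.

320 mmHg

n(SO3)₀ = PV/RT = (639 × 199) / (62.36 × 802) = 2.543 mol
n(O2) = (1/2) × 2.543 = 1.272 mol
P(O2) = nRT/V = 1.272 × 62.36 × 802 / 199 = 319.7 mmHg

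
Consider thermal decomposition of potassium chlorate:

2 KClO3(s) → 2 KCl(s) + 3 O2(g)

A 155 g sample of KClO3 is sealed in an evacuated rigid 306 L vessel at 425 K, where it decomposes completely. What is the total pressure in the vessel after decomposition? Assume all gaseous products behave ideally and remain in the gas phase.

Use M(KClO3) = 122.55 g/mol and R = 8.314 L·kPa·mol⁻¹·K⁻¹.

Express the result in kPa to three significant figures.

n(KClO3) = 155 / 122.55 = 1.265 mol
n(gas produced) = (3/2) × 1.265 = 1.897 mol
P = nRT/V = 1.897 × 8.314 × 425 / 306 = 21.91 kPa

21.9 kPa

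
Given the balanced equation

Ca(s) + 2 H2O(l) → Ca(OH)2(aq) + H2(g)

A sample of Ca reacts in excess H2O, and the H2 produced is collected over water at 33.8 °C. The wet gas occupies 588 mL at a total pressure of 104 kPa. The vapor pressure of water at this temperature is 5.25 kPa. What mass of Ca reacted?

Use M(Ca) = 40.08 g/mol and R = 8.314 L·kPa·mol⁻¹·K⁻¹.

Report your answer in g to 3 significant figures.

0.912 g

P(H2) = 104 − 5.25 = 98.75 kPa
n(H2) = PV/RT = (98.75 × 0.5880) / (8.314 × 306.95) = 0.02275 mol
n(Ca) = (1/1) × 0.02275 = 0.02275 mol
m(Ca) = 0.02275 × 40.08 = 0.9118 g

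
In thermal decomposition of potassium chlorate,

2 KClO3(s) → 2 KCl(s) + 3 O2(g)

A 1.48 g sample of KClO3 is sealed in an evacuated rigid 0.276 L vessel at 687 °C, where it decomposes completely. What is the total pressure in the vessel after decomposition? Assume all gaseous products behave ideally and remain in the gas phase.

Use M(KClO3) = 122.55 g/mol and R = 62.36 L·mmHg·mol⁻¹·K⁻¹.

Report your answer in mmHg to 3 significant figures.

n(KClO3) = 1.48 / 122.55 = 0.01208 mol
n(gas produced) = (3/2) × 0.01208 = 0.01812 mol
P = nRT/V = 0.01812 × 62.36 × 960.15 / 0.276 = 3931 mmHg

3930 mmHg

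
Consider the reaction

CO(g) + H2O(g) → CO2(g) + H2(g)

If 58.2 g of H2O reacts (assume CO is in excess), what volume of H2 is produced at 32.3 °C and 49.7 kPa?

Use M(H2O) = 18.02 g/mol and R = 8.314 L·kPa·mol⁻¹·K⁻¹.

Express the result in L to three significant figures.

165 L

n(H2O) = 58.20 / 18.02 = 3.230 mol
n(H2) = (1/1) × 3.230 = 3.230 mol
V = nRT/P = 3.230 × 8.314 × 305.45 / 49.7 = 165.0 L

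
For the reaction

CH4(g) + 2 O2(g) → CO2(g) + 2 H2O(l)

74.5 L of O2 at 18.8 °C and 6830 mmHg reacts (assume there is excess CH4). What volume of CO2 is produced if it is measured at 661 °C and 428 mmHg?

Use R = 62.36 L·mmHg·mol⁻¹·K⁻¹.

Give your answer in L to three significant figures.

n(O2) = PV/RT = (6830 × 74.5) / (62.36 × 291.95) = 27.95 mol
n(CO2) = (1/2) × 27.95 = 13.97 mol
V = nRT/P = 13.97 × 62.36 × 934.15 / 428 = 1901 L

1900 L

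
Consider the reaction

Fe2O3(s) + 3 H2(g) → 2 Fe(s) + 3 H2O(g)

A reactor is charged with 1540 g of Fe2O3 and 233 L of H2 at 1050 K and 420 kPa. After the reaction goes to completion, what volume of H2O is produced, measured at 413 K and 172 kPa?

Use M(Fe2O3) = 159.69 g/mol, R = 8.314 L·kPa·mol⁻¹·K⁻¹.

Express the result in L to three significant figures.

224 L

n(Fe2O3) = 1540 / 159.69 = 9.644 mol
n(H2) = PV/RT = (420 × 233) / (8.314 × 1050) = 11.21 mol
For 9.644 mol Fe2O3, stoichiometry requires (3/1) × 9.644 = 28.93 mol H2; 11.21 mol is available, so H2 is limiting.
n(H2O) = (3/3) × 11.21 = 11.21 mol
V(H2O) = nRT/P = 11.21 × 8.314 × 413 / 172 = 223.8 L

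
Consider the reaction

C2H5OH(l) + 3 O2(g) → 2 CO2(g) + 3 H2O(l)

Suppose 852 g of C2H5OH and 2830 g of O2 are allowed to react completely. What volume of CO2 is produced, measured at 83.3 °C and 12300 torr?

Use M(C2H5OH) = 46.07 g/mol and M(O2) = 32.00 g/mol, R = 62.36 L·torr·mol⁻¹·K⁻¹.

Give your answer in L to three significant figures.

66.8 L

n(C2H5OH) = 852 / 46.07 = 18.49 mol
n(O2) = 2830 / 32.00 = 88.44 mol
For 18.49 mol C2H5OH, stoichiometry requires (3/1) × 18.49 = 55.47 mol O2; 88.44 mol is available, so C2H5OH is limiting.
n(CO2) = (2/1) × 18.49 = 36.98 mol
V(CO2) = nRT/P = 36.98 × 62.36 × 356.45 / 12300 = 66.83 L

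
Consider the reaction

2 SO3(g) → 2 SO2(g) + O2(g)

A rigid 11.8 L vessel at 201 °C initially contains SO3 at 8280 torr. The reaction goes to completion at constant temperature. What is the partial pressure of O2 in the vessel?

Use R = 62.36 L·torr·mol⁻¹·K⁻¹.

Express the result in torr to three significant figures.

4140 torr

n(SO3)₀ = PV/RT = (8280 × 11.8) / (62.36 × 474.15) = 3.304 mol
n(O2) = (1/2) × 3.304 = 1.652 mol
P(O2) = nRT/V = 1.652 × 62.36 × 474.15 / 11.8 = 4140 torr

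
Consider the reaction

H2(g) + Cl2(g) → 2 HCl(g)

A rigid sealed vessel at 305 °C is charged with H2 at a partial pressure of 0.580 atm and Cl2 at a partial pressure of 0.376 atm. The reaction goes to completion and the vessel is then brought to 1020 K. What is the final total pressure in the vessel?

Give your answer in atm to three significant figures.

1.69 atm

With V and T fixed, P_i ∝ n_i, so the mole ratios apply directly to partial pressures at 305 °C.
P(Cl2) required for 0.580 atm of H2 = (1/1) × 0.580 = 0.5800 atm; available 0.376 atm, so Cl2 is limiting.
P(H2) remaining = 0.580 − (1/1) × 0.376 = 0.2040 atm
P(gaseous products) = (2)/1 × 0.376 = 0.7520 atm
P_total at 305 °C = 0.2040 + 0.7520 = 0.9560 atm
Scaling to 1020 K: P = 0.9560 × 1020/578.15 = 1.687 atm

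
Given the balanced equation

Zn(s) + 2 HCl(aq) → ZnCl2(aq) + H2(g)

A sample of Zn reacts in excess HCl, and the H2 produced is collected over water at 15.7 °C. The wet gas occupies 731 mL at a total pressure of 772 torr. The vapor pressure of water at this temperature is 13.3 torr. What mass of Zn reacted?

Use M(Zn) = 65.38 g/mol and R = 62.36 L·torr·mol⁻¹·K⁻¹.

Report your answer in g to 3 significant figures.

2.01 g

P(H2) = 772 − 13.3 = 758.7 torr
n(H2) = PV/RT = (758.7 × 0.7310) / (62.36 × 288.85) = 0.03079 mol
n(Zn) = (1/1) × 0.03079 = 0.03079 mol
m(Zn) = 0.03079 × 65.38 = 2.013 g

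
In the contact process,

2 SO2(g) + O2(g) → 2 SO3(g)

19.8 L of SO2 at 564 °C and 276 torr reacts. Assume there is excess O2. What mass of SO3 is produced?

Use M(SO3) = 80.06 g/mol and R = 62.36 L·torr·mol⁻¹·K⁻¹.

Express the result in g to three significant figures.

8.38 g

n(SO2) = PV/RT = (276 × 19.8) / (62.36 × 837.15) = 0.1047 mol
n(SO3) = (2/2) × 0.1047 = 0.1047 mol
m(SO3) = 0.1047 × 80.06 = 8.382 g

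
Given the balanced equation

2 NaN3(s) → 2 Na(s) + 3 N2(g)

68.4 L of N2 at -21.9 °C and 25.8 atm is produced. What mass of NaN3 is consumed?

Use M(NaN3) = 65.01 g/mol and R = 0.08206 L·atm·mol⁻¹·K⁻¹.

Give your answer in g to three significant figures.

3710 g

n(N2) = PV/RT = (25.8 × 68.4) / (0.08206 × 251.25) = 85.59 mol
n(NaN3) = (2/3) × 85.59 = 57.06 mol
m(NaN3) = 57.06 × 65.01 = 3709 g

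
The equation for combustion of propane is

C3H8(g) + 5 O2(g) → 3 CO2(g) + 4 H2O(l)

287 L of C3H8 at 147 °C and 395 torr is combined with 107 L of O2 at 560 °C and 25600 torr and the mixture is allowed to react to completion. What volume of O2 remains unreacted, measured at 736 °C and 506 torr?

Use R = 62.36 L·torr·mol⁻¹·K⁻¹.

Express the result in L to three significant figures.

3870 L

n(C3H8) = PV/RT = (395 × 287) / (62.36 × 420.15) = 4.327 mol
n(O2) = PV/RT = (25600 × 107) / (62.36 × 833.15) = 52.72 mol
For 4.327 mol C3H8, stoichiometry requires (5/1) × 4.327 = 21.63 mol O2; 52.72 mol is available, so C3H8 is limiting.
n(O2) consumed = (5/1) × 4.327 = 21.63 mol; remaining = 52.72 − 21.63 = 31.09 mol
V(O2) = nRT/P = 31.09 × 62.36 × 1009.15 / 506 = 3867 L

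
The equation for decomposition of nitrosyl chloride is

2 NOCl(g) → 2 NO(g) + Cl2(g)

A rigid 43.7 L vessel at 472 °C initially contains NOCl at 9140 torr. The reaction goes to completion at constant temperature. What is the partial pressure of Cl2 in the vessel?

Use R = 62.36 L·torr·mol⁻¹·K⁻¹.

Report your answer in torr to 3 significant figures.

4570 torr

n(NOCl)₀ = PV/RT = (9140 × 43.7) / (62.36 × 745.15) = 8.596 mol
n(Cl2) = (1/2) × 8.596 = 4.298 mol
P(Cl2) = nRT/V = 4.298 × 62.36 × 745.15 / 43.7 = 4570 torr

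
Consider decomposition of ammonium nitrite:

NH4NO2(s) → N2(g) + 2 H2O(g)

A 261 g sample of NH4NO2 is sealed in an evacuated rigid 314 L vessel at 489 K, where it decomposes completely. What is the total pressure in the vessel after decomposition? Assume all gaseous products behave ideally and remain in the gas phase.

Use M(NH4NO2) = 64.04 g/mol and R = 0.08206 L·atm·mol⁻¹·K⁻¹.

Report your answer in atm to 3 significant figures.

1.56 atm

n(NH4NO2) = 261 / 64.04 = 4.076 mol
n(gas produced) = (3/1) × 4.076 = 12.23 mol
P = nRT/V = 12.23 × 0.08206 × 489 / 314 = 1.563 atm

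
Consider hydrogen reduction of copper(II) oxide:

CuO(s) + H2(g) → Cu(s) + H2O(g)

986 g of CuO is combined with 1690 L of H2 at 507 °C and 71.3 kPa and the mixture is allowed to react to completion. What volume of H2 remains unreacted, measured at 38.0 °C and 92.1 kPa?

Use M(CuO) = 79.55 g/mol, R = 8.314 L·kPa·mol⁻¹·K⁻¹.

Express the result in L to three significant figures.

n(CuO) = 986 / 79.55 = 12.39 mol
n(H2) = PV/RT = (71.3 × 1690) / (8.314 × 780.15) = 18.58 mol
For 12.39 mol CuO, stoichiometry requires (1/1) × 12.39 = 12.39 mol H2; 18.58 mol is available, so CuO is limiting.
n(H2) consumed = (1/1) × 12.39 = 12.39 mol; remaining = 18.58 − 12.39 = 6.190 mol
V(H2) = nRT/P = 6.190 × 8.314 × 311.15 / 92.1 = 173.9 L

174 L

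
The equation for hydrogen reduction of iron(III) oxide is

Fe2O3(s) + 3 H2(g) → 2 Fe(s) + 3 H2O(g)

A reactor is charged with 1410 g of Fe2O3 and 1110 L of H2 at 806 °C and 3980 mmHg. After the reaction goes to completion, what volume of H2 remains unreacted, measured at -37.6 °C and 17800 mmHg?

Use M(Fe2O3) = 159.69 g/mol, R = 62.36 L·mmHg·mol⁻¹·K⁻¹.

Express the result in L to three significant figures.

32.3 L

n(Fe2O3) = 1410 / 159.69 = 8.830 mol
n(H2) = PV/RT = (3980 × 1110) / (62.36 × 1079.15) = 65.65 mol
For 8.830 mol Fe2O3, stoichiometry requires (3/1) × 8.830 = 26.49 mol H2; 65.65 mol is available, so Fe2O3 is limiting.
n(H2) consumed = (3/1) × 8.830 = 26.49 mol; remaining = 65.65 − 26.49 = 39.16 mol
V(H2) = nRT/P = 39.16 × 62.36 × 235.55 / 17800 = 32.32 L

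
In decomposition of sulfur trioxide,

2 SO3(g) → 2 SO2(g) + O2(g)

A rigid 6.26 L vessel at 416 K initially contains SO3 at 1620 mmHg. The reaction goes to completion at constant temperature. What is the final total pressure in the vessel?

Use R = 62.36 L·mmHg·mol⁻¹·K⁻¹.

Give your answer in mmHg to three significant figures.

At constant T and V, P ∝ n(gas): 2 mol gas → 3 mol gas.
P_final = (3/2) × 1620 = 2430 mmHg

2430 mmHg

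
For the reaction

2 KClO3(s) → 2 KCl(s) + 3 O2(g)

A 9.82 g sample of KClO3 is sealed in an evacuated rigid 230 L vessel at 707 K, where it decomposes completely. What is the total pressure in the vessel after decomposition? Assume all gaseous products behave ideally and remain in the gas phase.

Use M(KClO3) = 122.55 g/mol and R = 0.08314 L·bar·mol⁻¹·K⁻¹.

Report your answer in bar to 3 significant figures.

0.0307 bar

n(KClO3) = 9.82 / 122.55 = 0.08013 mol
n(gas produced) = (3/2) × 0.08013 = 0.1202 mol
P = nRT/V = 0.1202 × 0.08314 × 707 / 230 = 0.03072 bar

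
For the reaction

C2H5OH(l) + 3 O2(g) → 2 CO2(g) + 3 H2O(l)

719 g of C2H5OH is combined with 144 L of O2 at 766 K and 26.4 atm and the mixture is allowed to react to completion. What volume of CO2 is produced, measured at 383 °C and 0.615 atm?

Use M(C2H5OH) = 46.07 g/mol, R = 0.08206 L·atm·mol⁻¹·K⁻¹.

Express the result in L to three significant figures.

2730 L

n(C2H5OH) = 719 / 46.07 = 15.61 mol
n(O2) = PV/RT = (26.4 × 144) / (0.08206 × 766) = 60.48 mol
For 15.61 mol C2H5OH, stoichiometry requires (3/1) × 15.61 = 46.83 mol O2; 60.48 mol is available, so C2H5OH is limiting.
n(CO2) = (2/1) × 15.61 = 31.22 mol
V(CO2) = nRT/P = 31.22 × 0.08206 × 656.15 / 0.615 = 2733 L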